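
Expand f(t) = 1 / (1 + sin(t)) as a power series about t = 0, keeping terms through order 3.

Expand as Σ (-1)^k u^k with u equal to the inner function's series.
f(0) = 1
f′(0) = -1
f′′(0) = 2
f′′′(0) = -5
The Taylor polynomial is Σ f^(k)(0)/k! · t^k.

-5*t^3/6 + t^2 - t + 1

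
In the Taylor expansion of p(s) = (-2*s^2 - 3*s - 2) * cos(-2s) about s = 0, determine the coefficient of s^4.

8/3

Shift and add copies of the series according to the polynomial's terms.
[s^0] = -2;  [s^1] = -3;  [s^2] = 2;  [s^3] = 6;  [s^4] = 8/3.
So c_4 = p^(4)(0)/4! = 8/3.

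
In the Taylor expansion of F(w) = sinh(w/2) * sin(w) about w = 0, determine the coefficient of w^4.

-1/16

Take the Cauchy product of the two expansions.
[w^0] = 0;  [w^1] = 0;  [w^2] = 1/2;  [w^3] = 0;  [w^4] = -1/16.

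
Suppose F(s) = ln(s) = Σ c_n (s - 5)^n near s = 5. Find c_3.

Use the known series and substitute for the argument.
F(5) = ln(5)
F′(5) = 1/5
F′′(5) = -1/25
F′′′(5) = 2/125
Dividing each by k! gives the coefficients c_0, ..., c_3.

1/375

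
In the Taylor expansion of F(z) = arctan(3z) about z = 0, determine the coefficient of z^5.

243/5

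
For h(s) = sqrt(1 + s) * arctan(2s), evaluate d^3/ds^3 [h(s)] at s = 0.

Multiply the two series term by term and collect like powers.
From the series, [s^3] h = -35/12; multiply by 3! = 6 to get -35/2.

-35/2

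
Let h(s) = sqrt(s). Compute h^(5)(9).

The coefficient of (s - 9)^5 in the expansion is 7/5038848, so h^(5)(9) = 5! * (7/5038848) = 35/209952.

35/209952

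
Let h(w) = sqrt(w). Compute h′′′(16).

3/8192

The coefficient of (w - 16)^3 in the expansion is 1/16384, so h′′′(16) = 3! * (1/16384) = 3/8192.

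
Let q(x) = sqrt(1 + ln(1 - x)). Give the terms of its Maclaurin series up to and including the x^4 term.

Compose series: expand the inner function first, then feed it into the outer expansion.
q(0) = 1
q′(0) = -1/2
q′′(0) = -3/4
q′′′(0) = -17/8
q^(4)(0) = -143/16
The Taylor polynomial is Σ q^(k)(0)/k! · x^k.

-143*x^4/384 - 17*x^3/48 - 3*x^2/8 - x/2 + 1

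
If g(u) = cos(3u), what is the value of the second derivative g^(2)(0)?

The coefficient of u^2 in the expansion is -9/2, so g′′(0) = 2! * (-9/2) = -9.

-9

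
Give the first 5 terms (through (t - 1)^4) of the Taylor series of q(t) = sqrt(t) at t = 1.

-5*(t - 1)^4/128 + (t - 1)^3/16 - (t - 1)^2/8 + (t - 1)/2 + 1

Apply the Taylor formula c_k = f^(k)(a)/k!.
q(1) = 1
q′(1) = 1/2
q′′(1) = -1/4
q′′′(1) = 3/8
q^(4)(1) = -15/16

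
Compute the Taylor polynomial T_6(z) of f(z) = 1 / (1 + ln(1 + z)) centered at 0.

3289*z^6/360 - 347*z^5/60 + 11*z^4/3 - 7*z^3/3 + 3*z^2/2 - z + 1

Expand as Σ (-1)^k u^k with u equal to the inner function's series.
f(0) = 1
f′(0) = -1
f′′(0) = 3
f′′′(0) = -14
f^(4)(0) = 88
f^(5)(0) = -694
f^(6)(0) = 6578
Then c_k = f^(k)(0)/k! gives each Taylor coefficient.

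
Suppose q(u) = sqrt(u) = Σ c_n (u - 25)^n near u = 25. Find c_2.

-1/1000

q(25) = 5
q′(25) = 1/10
q′′(25) = -1/500
Dividing each by k! gives the coefficients c_0, ..., c_2.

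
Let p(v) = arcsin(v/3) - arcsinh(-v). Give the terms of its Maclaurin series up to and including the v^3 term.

-13*v^3/81 + 4*v/3

Combine the two series term by term.
[v^0] = 0;  [v^1] = 4/3;  [v^2] = 0;  [v^3] = -13/81.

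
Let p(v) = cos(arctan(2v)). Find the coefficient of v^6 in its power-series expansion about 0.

Let u equal the inner series; expand the outer function in u and truncate.
p(0) = 1
p′(0) = 0
p′′(0) = -4
p′′′(0) = 0
p^(4)(0) = 144
p^(5)(0) = 0
p^(6)(0) = -14400
So c_6 = p^(6)(0)/6! = -20.

-20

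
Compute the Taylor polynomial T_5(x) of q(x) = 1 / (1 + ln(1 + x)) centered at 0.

-347*x^5/60 + 11*x^4/3 - 7*x^3/3 + 3*x^2/2 - x + 1

Use the geometric series for the reciprocal, then substitute.
[x^0] = 1;  [x^1] = -1;  [x^2] = 3/2;  [x^3] = -7/3;  [x^4] = 11/3;  [x^5] = -347/60.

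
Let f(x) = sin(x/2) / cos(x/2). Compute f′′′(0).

Write the quotient as an unknown series and match coefficients against numerator = denominator · series.
The coefficient of x^3 in the expansion is 1/24, so f′′′(0) = 3! * (1/24) = 1/4.

1/4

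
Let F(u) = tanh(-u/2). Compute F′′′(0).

1/4

The coefficient of u^3 in the expansion is 1/24, so F′′′(0) = 3! * (1/24) = 1/4.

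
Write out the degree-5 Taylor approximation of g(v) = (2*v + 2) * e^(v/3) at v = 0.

4*v^5/3645 + 13*v^4/972 + 10*v^3/81 + 7*v^2/9 + 8*v/3 + 2

Multiply each power in the prefactor through the base expansion.
g(0) = 2
g′(0) = 8/3
g′′(0) = 14/9
g′′′(0) = 20/27
g^(4)(0) = 26/81
g^(5)(0) = 32/243
Dividing each by k! gives the coefficients c_0, ..., c_5.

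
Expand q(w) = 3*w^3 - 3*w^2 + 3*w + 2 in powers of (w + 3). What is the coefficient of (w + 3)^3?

3

[(w + 3)^0] = -115;  [(w + 3)^1] = 102;  [(w + 3)^2] = -30;  [(w + 3)^3] = 3.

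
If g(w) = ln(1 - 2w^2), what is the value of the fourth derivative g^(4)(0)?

-48

Apply the Taylor formula c_k = f^(k)(a)/k!.
From the series, [w^4] g = -2; multiply by 4! = 24 to get -48.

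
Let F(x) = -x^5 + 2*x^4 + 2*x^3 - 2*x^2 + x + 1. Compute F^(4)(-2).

The coefficient of (x + 2)^4 in the expansion is 12, so F^(4)(-2) = 4! * (12) = 288.

288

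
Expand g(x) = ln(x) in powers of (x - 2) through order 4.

-(x - 2)^4/64 + (x - 2)^3/24 - (x - 2)^2/8 + (x - 2)/2 + ln(2)

g(2) = ln(2)
g′(2) = 1/2
g′′(2) = -1/4
g′′′(2) = 1/4
g^(4)(2) = -3/8
The Taylor polynomial is Σ g^(k)(2)/k! · (x - 2)^k.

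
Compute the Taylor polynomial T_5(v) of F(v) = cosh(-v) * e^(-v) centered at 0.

-2*v^5/15 + v^4/3 - 2*v^3/3 + v^2 - v + 1

Take the Cauchy product of the two expansions.
F(0) = 1
F′(0) = -1
F′′(0) = 2
F′′′(0) = -4
F^(4)(0) = 8
F^(5)(0) = -16
Dividing each by k! gives the coefficients c_0, ..., c_5.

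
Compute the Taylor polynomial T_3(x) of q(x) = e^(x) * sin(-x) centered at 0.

-x^3/3 - x^2 - x

Expand each factor separately, then convolve coefficients.
[x^0] = 0;  [x^1] = -1;  [x^2] = -1;  [x^3] = -1/3.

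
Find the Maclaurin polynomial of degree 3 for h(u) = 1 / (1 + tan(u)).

Write 1/(1+u) = 1 - u + u^2 - u^3 + ... and substitute the series for u.
h(0) = 1
h′(0) = -1
h′′(0) = 2
h′′′(0) = -8

-4*u^3/3 + u^2 - u + 1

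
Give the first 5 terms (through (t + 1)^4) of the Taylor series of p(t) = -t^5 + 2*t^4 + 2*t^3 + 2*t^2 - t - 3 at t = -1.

7*(t + 1)^4 - 16*(t + 1)^3 + 18*(t + 1)^2 - 12*(t + 1) + 1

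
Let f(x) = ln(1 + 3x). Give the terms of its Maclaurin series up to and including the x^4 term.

-81*x^4/4 + 9*x^3 - 9*x^2/2 + 3*x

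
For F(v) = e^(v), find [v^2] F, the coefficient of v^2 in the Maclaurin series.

1/2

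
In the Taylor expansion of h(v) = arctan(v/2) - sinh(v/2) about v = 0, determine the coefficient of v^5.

23/3840

Expand each term separately and add.
h(0) = 0
h′(0) = 0
h′′(0) = 0
h′′′(0) = -3/8
h^(4)(0) = 0
h^(5)(0) = 23/32
So c_5 = h^(5)(0)/5! = 23/3840.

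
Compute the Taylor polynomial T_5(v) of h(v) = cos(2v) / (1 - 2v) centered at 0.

Take the Cauchy product of the two expansions.
[v^0] = 1;  [v^1] = 2;  [v^2] = 2;  [v^3] = 4;  [v^4] = 26/3;  [v^5] = 52/3.

52*v^5/3 + 26*v^4/3 + 4*v^3 + 2*v^2 + 2*v + 1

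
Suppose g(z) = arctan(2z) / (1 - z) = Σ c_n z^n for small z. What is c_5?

86/15

Use 1/(1 - r) = Σ r^k on the denominator, then take the Cauchy product.
g(0) = 0
g′(0) = 2
g′′(0) = 4
g′′′(0) = -4
g^(4)(0) = -16
g^(5)(0) = 688
Dividing each by k! gives the coefficients c_0, ..., c_5.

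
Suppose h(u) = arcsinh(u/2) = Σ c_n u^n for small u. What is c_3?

-1/48

c_3 = h′′′(0)/3! = -1/48.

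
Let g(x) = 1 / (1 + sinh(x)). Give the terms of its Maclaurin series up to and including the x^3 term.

Write 1/(1+u) = 1 - u + u^2 - u^3 + ... and substitute the series for u.
g(0) = 1
g′(0) = -1
g′′(0) = 2
g′′′(0) = -7

-7*x^3/6 + x^2 - x + 1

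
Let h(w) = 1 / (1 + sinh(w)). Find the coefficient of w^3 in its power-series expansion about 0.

Expand as Σ (-1)^k u^k with u equal to the inner function's series.
h(0) = 1
h′(0) = -1
h′′(0) = 2
h′′′(0) = -7
So c_3 = h′′′(0)/3! = -7/6.

-7/6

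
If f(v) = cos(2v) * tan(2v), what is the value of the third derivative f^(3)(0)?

-8

Multiply the two series term by term and collect like powers.
The coefficient of v^3 in the expansion is -4/3, so f′′′(0) = 3! * (-4/3) = -8.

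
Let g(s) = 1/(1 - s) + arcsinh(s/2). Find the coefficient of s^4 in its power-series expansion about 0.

Combine the two series term by term.

1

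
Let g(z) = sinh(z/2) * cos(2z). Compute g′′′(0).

-47/8

Expand each factor separately, then convolve coefficients.
The coefficient of z^3 in the expansion is -47/48, so g′′′(0) = 3! * (-47/48) = -47/8.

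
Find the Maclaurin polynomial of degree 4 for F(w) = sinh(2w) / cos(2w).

16*w^3/3 + 2*w

Write the quotient as an unknown series and match coefficients against numerator = denominator · series.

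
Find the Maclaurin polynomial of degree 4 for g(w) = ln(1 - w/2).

-w^4/64 - w^3/24 - w^2/8 - w/2

Apply the Taylor formula c_k = f^(k)(a)/k!.
g(0) = 0
g′(0) = -1/2
g′′(0) = -1/4
g′′′(0) = -1/4
g^(4)(0) = -3/8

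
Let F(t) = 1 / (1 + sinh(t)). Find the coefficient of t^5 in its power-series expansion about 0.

-181/120

Write 1/(1+u) = 1 - u + u^2 - u^3 + ... and substitute the series for u.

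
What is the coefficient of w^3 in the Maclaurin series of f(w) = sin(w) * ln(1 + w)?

-1/2

Expand each factor separately, then convolve coefficients.
f(0) = 0
f′(0) = 0
f′′(0) = 2
f′′′(0) = -3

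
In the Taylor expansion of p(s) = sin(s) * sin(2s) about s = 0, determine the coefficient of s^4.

-5/3

Write out both Maclaurin series and multiply, keeping only the needed powers.
p(0) = 0
p′(0) = 0
p′′(0) = 4
p′′′(0) = 0
p^(4)(0) = -40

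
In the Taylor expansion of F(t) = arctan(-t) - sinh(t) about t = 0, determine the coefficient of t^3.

1/6

Expand each term separately and add.
F(0) = 0
F′(0) = -2
F′′(0) = 0
F′′′(0) = 1
So c_3 = F′′′(0)/3! = 1/6.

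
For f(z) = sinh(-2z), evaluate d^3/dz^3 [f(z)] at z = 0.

-8

The coefficient of z^3 in the expansion is -4/3, so f′′′(0) = 3! * (-4/3) = -8.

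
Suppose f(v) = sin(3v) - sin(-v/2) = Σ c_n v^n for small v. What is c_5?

7777/3840

Add the two expansions coefficient-wise.
[v^0] = 0;  [v^1] = 7/2;  [v^2] = 0;  [v^3] = -217/48;  [v^4] = 0;  [v^5] = 7777/3840.
So c_5 = f^(5)(0)/5! = 7777/3840.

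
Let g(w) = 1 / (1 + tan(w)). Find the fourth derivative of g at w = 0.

Expand as Σ (-1)^k u^k with u equal to the inner function's series.
The coefficient of w^4 in the expansion is 5/3, so g^(4)(0) = 4! * (5/3) = 40.

40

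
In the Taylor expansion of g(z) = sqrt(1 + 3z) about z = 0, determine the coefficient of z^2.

-9/8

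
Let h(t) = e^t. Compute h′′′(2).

The coefficient of (t - 2)^3 in the expansion is e^(2)/6, so h′′′(2) = 3! * (e^(2)/6) = e^(2).

e^(2)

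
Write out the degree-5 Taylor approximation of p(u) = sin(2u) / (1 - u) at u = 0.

14*u^5/15 + 2*u^4/3 + 2*u^3/3 + 2*u^2 + 2*u

Expand 1/(denominator) as a geometric series and multiply by the numerator's series.
p(0) = 0
p′(0) = 2
p′′(0) = 4
p′′′(0) = 4
p^(4)(0) = 16
p^(5)(0) = 112
The Taylor polynomial is Σ p^(k)(0)/k! · u^k.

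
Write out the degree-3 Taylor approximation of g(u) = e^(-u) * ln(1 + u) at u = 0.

4*u^3/3 - 3*u^2/2 + u

Multiply the two series term by term and collect like powers.
[u^0] = 0;  [u^1] = 1;  [u^2] = -3/2;  [u^3] = 4/3.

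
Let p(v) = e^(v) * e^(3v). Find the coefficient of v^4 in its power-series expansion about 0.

Write out both Maclaurin series and multiply, keeping only the needed powers.
p(0) = 1
p′(0) = 4
p′′(0) = 16
p′′′(0) = 64
p^(4)(0) = 256
So c_4 = p^(4)(0)/4! = 32/3.

32/3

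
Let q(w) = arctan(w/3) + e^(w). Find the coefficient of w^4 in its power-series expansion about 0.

Add the two expansions coefficient-wise.
q(0) = 1
q′(0) = 4/3
q′′(0) = 1
q′′′(0) = 25/27
q^(4)(0) = 1
So c_4 = q^(4)(0)/4! = 1/24.

1/24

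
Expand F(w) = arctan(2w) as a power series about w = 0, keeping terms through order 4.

-8*w^3/3 + 2*w

Differentiate repeatedly and evaluate at the center.
F(0) = 0
F′(0) = 2
F′′(0) = 0
F′′′(0) = -16
F^(4)(0) = 0
Dividing each by k! gives the coefficients c_0, ..., c_4.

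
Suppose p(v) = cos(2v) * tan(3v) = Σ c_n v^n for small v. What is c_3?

3

Expand each factor separately, then convolve coefficients.
p(0) = 0
p′(0) = 3
p′′(0) = 0
p′′′(0) = 18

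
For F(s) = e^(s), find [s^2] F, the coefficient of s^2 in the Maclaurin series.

1/2

Compute the successive derivatives at the expansion point and divide by k!.
[s^0] = 1;  [s^1] = 1;  [s^2] = 1/2.
So c_2 = F′′(0)/2! = 1/2.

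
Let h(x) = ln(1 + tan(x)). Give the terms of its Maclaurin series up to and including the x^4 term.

-7*x^4/12 + 2*x^3/3 - x^2/2 + x

Plug the Maclaurin series of the inner function into that of the outer and collect terms.
[x^0] = 0;  [x^1] = 1;  [x^2] = -1/2;  [x^3] = 2/3;  [x^4] = -7/12.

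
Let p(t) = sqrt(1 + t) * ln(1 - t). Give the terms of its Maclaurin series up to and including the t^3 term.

Write out both Maclaurin series and multiply, keeping only the needed powers.
[t^0] = 0;  [t^1] = -1;  [t^2] = -1;  [t^3] = -11/24.

-11*t^3/24 - t^2 - t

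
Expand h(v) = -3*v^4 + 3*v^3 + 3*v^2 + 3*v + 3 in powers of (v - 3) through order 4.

-3*(v - 3)^4 - 33*(v - 3)^3 - 132*(v - 3)^2 - 222*(v - 3) - 123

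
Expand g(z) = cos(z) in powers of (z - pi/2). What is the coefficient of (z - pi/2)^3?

1/6

g(pi/2) = 0
g′(pi/2) = -1
g′′(pi/2) = 0
g′′′(pi/2) = 1
So c_3 = g′′′(pi/2)/3! = 1/6.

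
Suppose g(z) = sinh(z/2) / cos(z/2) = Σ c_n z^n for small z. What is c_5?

Write the quotient as an unknown series and match coefficients against numerator = denominator · series.
g(0) = 0
g′(0) = 1/2
g′′(0) = 0
g′′′(0) = 1/2
g^(4)(0) = 0
g^(5)(0) = 9/8
The Taylor polynomial is Σ g^(k)(0)/k! · z^k.

3/320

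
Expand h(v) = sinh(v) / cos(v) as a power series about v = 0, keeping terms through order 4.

Write the quotient as an unknown series and match coefficients against numerator = denominator · series.
[v^0] = 0;  [v^1] = 1;  [v^2] = 0;  [v^3] = 2/3;  [v^4] = 0.

2*v^3/3 + v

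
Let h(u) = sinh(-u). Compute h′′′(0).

From the series, [u^3] h = -1/6; multiply by 3! = 6 to get -1.

-1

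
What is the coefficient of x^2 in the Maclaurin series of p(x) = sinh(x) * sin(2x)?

2

Take the Cauchy product of the two expansions.
p(0) = 0
p′(0) = 0
p′′(0) = 4
So c_2 = p′′(0)/2! = 2.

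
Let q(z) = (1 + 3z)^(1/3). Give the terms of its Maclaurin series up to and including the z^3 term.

q(0) = 1
q′(0) = 1
q′′(0) = -2
q′′′(0) = 10

5*z^3/3 - z^2 + z + 1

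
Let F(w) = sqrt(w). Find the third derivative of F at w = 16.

3/8192

The coefficient of (w - 16)^3 in the expansion is 1/16384, so F′′′(16) = 3! * (1/16384) = 3/8192.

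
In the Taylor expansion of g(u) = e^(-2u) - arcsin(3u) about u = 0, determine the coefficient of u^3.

Combine the two series term by term.
g(0) = 1
g′(0) = -5
g′′(0) = 4
g′′′(0) = -35
The Taylor polynomial is Σ g^(k)(0)/k! · u^k.

-35/6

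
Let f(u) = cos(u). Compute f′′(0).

-1

The coefficient of u^2 in the expansion is -1/2, so f′′(0) = 2! * (-1/2) = -1.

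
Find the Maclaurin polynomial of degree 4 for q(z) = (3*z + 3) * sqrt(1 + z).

Shift and add copies of the series according to the polynomial's terms.

9*z^4/128 - 3*z^3/16 + 9*z^2/8 + 9*z/2 + 3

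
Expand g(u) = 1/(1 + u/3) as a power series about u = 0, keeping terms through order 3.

-u^3/27 + u^2/9 - u/3 + 1

Differentiate repeatedly and evaluate at the center.
[u^0] = 1;  [u^1] = -1/3;  [u^2] = 1/9;  [u^3] = -1/27.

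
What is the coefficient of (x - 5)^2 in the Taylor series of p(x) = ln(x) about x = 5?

Apply the Taylor formula c_k = f^(k)(a)/k!.
p(5) = ln(5)
p′(5) = 1/5
p′′(5) = -1/25
So c_2 = p′′(5)/2! = -1/50.

-1/50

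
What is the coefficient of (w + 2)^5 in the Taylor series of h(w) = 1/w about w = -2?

-1/64

[(w + 2)^0] = -1/2;  [(w + 2)^1] = -1/4;  [(w + 2)^2] = -1/8;  [(w + 2)^3] = -1/16;  [(w + 2)^4] = -1/32;  [(w + 2)^5] = -1/64.
So c_5 = h^(5)(-2)/5! = -1/64.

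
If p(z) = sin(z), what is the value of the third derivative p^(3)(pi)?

1

From the series, [(z - pi)^3] p = 1/6; multiply by 3! = 6 to get 1.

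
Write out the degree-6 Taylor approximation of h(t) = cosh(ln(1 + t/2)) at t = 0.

Plug the Maclaurin series of the inner function into that of the outer and collect terms.
h(0) = 1
h′(0) = 0
h′′(0) = 1/4
h′′′(0) = -3/8
h^(4)(0) = 3/4
h^(5)(0) = -15/8
h^(6)(0) = 45/8

t^6/128 - t^5/64 + t^4/32 - t^3/16 + t^2/8 + 1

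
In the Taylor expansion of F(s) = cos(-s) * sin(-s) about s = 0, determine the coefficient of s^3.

Take the Cauchy product of the two expansions.
F(0) = 0
F′(0) = -1
F′′(0) = 0
F′′′(0) = 4
The Taylor polynomial is Σ F^(k)(0)/k! · s^k.

2/3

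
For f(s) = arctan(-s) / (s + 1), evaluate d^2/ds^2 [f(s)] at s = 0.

Multiply the numerator's expansion by the denominator's geometric series.
The coefficient of s^2 in the expansion is 1, so f′′(0) = 2! * (1) = 2.

2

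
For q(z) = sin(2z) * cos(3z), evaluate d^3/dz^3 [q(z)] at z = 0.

-62

Take the Cauchy product of the two expansions.
From the series, [z^3] q = -31/3; multiply by 3! = 6 to get -62.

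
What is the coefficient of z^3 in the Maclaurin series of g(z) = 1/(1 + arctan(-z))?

Substitute the inner expansion into the outer series and collect powers.
[z^0] = 1;  [z^1] = 1;  [z^2] = 1;  [z^3] = 2/3.
So c_3 = g′′′(0)/3! = 2/3.

2/3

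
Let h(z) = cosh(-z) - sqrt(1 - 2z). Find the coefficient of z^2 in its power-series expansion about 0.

Combine the two series term by term.
So c_2 = h′′(0)/2! = 1.

1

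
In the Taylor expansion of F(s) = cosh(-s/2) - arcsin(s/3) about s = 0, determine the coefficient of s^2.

1/8

Expand each term separately and add.
F(0) = 1
F′(0) = -1/3
F′′(0) = 1/4
So c_2 = F′′(0)/2! = 1/8.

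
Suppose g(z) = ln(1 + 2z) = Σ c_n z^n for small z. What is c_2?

-2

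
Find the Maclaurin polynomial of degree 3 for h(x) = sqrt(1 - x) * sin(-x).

Take the Cauchy product of the two expansions.
[x^0] = 0;  [x^1] = -1;  [x^2] = 1/2;  [x^3] = 7/24.

7*x^3/24 + x^2/2 - x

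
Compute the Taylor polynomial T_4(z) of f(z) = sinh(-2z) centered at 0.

-4*z^3/3 - 2*z

f(0) = 0
f′(0) = -2
f′′(0) = 0
f′′′(0) = -8
f^(4)(0) = 0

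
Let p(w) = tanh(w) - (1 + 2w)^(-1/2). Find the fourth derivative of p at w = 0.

-105

Add the two expansions coefficient-wise.
The coefficient of w^4 in the expansion is -35/8, so p^(4)(0) = 4! * (-35/8) = -105.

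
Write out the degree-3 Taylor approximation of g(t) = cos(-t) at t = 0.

1 - t^2/2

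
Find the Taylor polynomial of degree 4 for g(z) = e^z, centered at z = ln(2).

Compute the successive derivatives at the expansion point and divide by k!.
g(ln(2)) = 2
g′(ln(2)) = 2
g′′(ln(2)) = 2
g′′′(ln(2)) = 2
g^(4)(ln(2)) = 2

(z - ln(2))^4/12 + (z - ln(2))^3/3 + (z - ln(2))^2 + 2*(z - ln(2)) + 2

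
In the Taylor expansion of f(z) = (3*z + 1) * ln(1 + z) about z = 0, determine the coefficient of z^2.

Shift and add copies of the series according to the polynomial's terms.
f(0) = 0
f′(0) = 1
f′′(0) = 5
So c_2 = f′′(0)/2! = 5/2.

5/2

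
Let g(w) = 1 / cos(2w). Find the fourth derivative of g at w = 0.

Divide the numerator series by the denominator series (power-series long division).
The coefficient of w^4 in the expansion is 10/3, so g^(4)(0) = 4! * (10/3) = 80.

80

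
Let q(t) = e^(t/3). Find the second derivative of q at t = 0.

1/9

From the series, [t^2] q = 1/18; multiply by 2! = 2 to get 1/9.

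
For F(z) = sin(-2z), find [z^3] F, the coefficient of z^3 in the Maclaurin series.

Apply the Taylor formula c_k = f^(k)(a)/k!.
[z^0] = 0;  [z^1] = -2;  [z^2] = 0;  [z^3] = 4/3.

4/3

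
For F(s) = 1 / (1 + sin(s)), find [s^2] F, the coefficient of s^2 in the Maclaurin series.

Use the geometric series for the reciprocal, then substitute.
F(0) = 1
F′(0) = -1
F′′(0) = 2

1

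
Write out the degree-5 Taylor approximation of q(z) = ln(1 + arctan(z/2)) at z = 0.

Substitute the inner expansion into the outer series and collect powers.
[z^0] = 0;  [z^1] = 1/2;  [z^2] = -1/8;  [z^3] = 0;  [z^4] = 1/192;  [z^5] = 1/480.

z^5/480 + z^4/192 - z^2/8 + z/2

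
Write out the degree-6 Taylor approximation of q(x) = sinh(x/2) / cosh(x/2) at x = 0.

x^5/240 - x^3/24 + x/2

Invert the denominator's series and multiply.
q(0) = 0
q′(0) = 1/2
q′′(0) = 0
q′′′(0) = -1/4
q^(4)(0) = 0
q^(5)(0) = 1/2
q^(6)(0) = 0
Then c_k = q^(k)(0)/k! gives each Taylor coefficient.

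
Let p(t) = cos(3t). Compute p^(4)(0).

Apply the Taylor formula c_k = f^(k)(a)/k!.
From the series, [t^4] p = 27/8; multiply by 4! = 24 to get 81.

81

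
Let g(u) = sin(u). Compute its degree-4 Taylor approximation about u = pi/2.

(u - pi/2)^4/24 - (u - pi/2)^2/2 + 1

Differentiate repeatedly and evaluate at the center.
g(pi/2) = 1
g′(pi/2) = 0
g′′(pi/2) = -1
g′′′(pi/2) = 0
g^(4)(pi/2) = 1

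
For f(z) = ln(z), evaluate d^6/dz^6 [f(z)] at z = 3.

The coefficient of (z - 3)^6 in the expansion is -1/4374, so f^(6)(3) = 6! * (-1/4374) = -40/243.

-40/243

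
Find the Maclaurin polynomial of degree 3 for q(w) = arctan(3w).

-9*w^3 + 3*w

Use the known series and substitute for the argument.
[w^0] = 0;  [w^1] = 3;  [w^2] = 0;  [w^3] = -9.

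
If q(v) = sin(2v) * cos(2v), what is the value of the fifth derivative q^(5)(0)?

Expand each factor separately, then convolve coefficients.
The coefficient of v^5 in the expansion is 64/15, so q^(5)(0) = 5! * (64/15) = 512.

512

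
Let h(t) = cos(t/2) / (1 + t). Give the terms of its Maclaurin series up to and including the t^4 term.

Multiply the two series term by term and collect like powers.
h(0) = 1
h′(0) = -1
h′′(0) = 7/4
h′′′(0) = -21/4
h^(4)(0) = 337/16

337*t^4/384 - 7*t^3/8 + 7*t^2/8 - t + 1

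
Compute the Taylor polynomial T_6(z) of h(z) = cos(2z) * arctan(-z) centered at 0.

Expand each factor separately, then convolve coefficients.
[z^0] = 0;  [z^1] = -1;  [z^2] = 0;  [z^3] = 7/3;  [z^4] = 0;  [z^5] = -23/15;  [z^6] = 0.

-23*z^5/15 + 7*z^3/3 - z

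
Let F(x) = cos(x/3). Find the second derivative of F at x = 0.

From the series, [x^2] F = -1/18; multiply by 2! = 2 to get -1/9.

-1/9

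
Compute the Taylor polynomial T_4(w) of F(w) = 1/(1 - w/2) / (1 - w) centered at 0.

31*w^4/16 + 15*w^3/8 + 7*w^2/4 + 3*w/2 + 1

Write out both Maclaurin series and multiply, keeping only the needed powers.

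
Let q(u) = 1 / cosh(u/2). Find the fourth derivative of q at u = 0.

Invert the denominator's series and multiply.
From the series, [u^4] q = 5/384; multiply by 4! = 24 to get 5/16.

5/16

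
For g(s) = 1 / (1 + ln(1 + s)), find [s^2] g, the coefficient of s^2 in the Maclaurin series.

Write 1/(1+u) = 1 - u + u^2 - u^3 + ... and substitute the series for u.

3/2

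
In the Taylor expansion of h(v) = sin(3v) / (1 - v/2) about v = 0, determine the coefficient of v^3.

Take the Cauchy product of the two expansions.
[v^0] = 0;  [v^1] = 3;  [v^2] = 3/2;  [v^3] = -15/4.
So c_3 = h′′′(0)/3! = -15/4.

-15/4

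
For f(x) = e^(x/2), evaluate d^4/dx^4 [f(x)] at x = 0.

1/16

Differentiate repeatedly and evaluate at the center.
From the series, [x^4] f = 1/384; multiply by 4! = 24 to get 1/16.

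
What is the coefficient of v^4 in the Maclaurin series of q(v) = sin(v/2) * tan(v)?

Take the Cauchy product of the two expansions.
[v^0] = 0;  [v^1] = 0;  [v^2] = 1/2;  [v^3] = 0;  [v^4] = 7/48.
So c_4 = q^(4)(0)/4! = 7/48.

7/48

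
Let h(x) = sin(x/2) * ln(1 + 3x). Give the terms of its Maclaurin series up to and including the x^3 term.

-9*x^3/4 + 3*x^2/2

Expand each factor separately, then convolve coefficients.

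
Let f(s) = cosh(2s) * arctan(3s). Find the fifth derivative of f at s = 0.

Write out both Maclaurin series and multiply, keeping only the needed powers.
The coefficient of s^5 in the expansion is 163/5, so f^(5)(0) = 5! * (163/5) = 3912.

3912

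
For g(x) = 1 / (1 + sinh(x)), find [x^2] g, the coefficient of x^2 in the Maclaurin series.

1

Expand as Σ (-1)^k u^k with u equal to the inner function's series.
g(0) = 1
g′(0) = -1
g′′(0) = 2
Then c_k = g^(k)(0)/k! gives each Taylor coefficient.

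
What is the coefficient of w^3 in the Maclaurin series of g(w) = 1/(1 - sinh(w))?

Compose series: expand the inner function first, then feed it into the outer expansion.
g(0) = 1
g′(0) = 1
g′′(0) = 2
g′′′(0) = 7
The Taylor polynomial is Σ g^(k)(0)/k! · w^k.

7/6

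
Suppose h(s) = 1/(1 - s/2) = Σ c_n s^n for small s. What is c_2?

[s^0] = 1;  [s^1] = 1/2;  [s^2] = 1/4.
So c_2 = h′′(0)/2! = 1/4.

1/4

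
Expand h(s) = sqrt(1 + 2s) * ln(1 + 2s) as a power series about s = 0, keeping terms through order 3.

Expand each factor separately, then convolve coefficients.
h(0) = 0
h′(0) = 2
h′′(0) = 0
h′′′(0) = -2
Dividing each by k! gives the coefficients c_0, ..., c_3.

-s^3/3 + 2*s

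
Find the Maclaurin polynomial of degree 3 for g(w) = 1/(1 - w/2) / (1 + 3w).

-185*w^3/8 + 31*w^2/4 - 5*w/2 + 1

Take the Cauchy product of the two expansions.
g(0) = 1
g′(0) = -5/2
g′′(0) = 31/2
g′′′(0) = -555/4
The Taylor polynomial is Σ g^(k)(0)/k! · w^k.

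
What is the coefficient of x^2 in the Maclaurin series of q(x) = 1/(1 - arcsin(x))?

1

Let u equal the inner series; expand the outer function in u and truncate.
q(0) = 1
q′(0) = 1
q′′(0) = 2
So c_2 = q′′(0)/2! = 1.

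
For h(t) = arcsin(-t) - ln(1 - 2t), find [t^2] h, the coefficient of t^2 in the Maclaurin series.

Expand each term separately and add.
h(0) = 0
h′(0) = 1
h′′(0) = 4

2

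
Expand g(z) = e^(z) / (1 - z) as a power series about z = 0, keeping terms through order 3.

8*z^3/3 + 5*z^2/2 + 2*z + 1

Multiply the two series term by term and collect like powers.
g(0) = 1
g′(0) = 2
g′′(0) = 5
g′′′(0) = 16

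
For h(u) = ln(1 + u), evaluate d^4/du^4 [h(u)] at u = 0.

-6

The coefficient of u^4 in the expansion is -1/4, so h^(4)(0) = 4! * (-1/4) = -6.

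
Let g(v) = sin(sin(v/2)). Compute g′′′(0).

Plug the Maclaurin series of the inner function into that of the outer and collect terms.
The coefficient of v^3 in the expansion is -1/24, so g′′′(0) = 3! * (-1/24) = -1/4.

-1/4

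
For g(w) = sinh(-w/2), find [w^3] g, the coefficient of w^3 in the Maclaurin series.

-1/48

g(0) = 0
g′(0) = -1/2
g′′(0) = 0
g′′′(0) = -1/8
So c_3 = g′′′(0)/3! = -1/48.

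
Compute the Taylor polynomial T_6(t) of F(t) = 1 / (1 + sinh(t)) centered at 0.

Use the geometric series for the reciprocal, then substitute.

77*t^6/45 - 181*t^5/120 + 4*t^4/3 - 7*t^3/6 + t^2 - t + 1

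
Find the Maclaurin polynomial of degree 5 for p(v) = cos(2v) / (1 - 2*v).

Multiply the numerator's expansion by the denominator's geometric series.
[v^0] = 1;  [v^1] = 2;  [v^2] = 2;  [v^3] = 4;  [v^4] = 26/3;  [v^5] = 52/3.

52*v^5/3 + 26*v^4/3 + 4*v^3 + 2*v^2 + 2*v + 1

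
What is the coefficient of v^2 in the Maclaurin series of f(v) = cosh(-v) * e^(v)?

Take the Cauchy product of the two expansions.
[v^0] = 1;  [v^1] = 1;  [v^2] = 1.

1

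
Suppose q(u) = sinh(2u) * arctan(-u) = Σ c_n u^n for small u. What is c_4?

Multiply the two series term by term and collect like powers.
[u^0] = 0;  [u^1] = 0;  [u^2] = -2;  [u^3] = 0;  [u^4] = -2/3.

-2/3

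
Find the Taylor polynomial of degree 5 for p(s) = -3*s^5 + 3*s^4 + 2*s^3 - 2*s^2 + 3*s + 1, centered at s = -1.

p(-1) = 0
p′(-1) = -14
p′′(-1) = 80
p′′′(-1) = -240
p^(4)(-1) = 432
p^(5)(-1) = -360

-3*(s + 1)^5 + 18*(s + 1)^4 - 40*(s + 1)^3 + 40*(s + 1)^2 - 14*(s + 1)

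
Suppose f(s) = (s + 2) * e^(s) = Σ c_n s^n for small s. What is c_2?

2

Multiply each power in the prefactor through the base expansion.
[s^0] = 2;  [s^1] = 3;  [s^2] = 2.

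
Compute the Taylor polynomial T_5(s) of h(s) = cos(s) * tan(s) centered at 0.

Multiply the two series term by term and collect like powers.
h(0) = 0
h′(0) = 1
h′′(0) = 0
h′′′(0) = -1
h^(4)(0) = 0
h^(5)(0) = 1

s^5/120 - s^3/6 + s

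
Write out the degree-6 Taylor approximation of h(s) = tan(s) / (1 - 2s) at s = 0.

524*s^6/15 + 262*s^5/15 + 26*s^4/3 + 13*s^3/3 + 2*s^2 + s

Multiply the two series term by term and collect like powers.
h(0) = 0
h′(0) = 1
h′′(0) = 4
h′′′(0) = 26
h^(4)(0) = 208
h^(5)(0) = 2096
h^(6)(0) = 25152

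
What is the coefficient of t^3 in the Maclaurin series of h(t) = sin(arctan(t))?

Plug the Maclaurin series of the inner function into that of the outer and collect terms.
h(0) = 0
h′(0) = 1
h′′(0) = 0
h′′′(0) = -3
So c_3 = h′′′(0)/3! = -1/2.

-1/2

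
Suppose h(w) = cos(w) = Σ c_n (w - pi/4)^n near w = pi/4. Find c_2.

c_2 = h′′(pi/4)/2! = -sqrt(2)/4.

-sqrt(2)/4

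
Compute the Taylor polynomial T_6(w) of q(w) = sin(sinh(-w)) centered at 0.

w^5/15 - w

Let u equal the inner series; expand the outer function in u and truncate.
q(0) = 0
q′(0) = -1
q′′(0) = 0
q′′′(0) = 0
q^(4)(0) = 0
q^(5)(0) = 8
q^(6)(0) = 0
Dividing each by k! gives the coefficients c_0, ..., c_6.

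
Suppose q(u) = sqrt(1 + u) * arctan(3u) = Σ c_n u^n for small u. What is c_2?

Expand each factor separately, then convolve coefficients.
q(0) = 0
q′(0) = 3
q′′(0) = 3
Then c_k = q^(k)(0)/k! gives each Taylor coefficient.

3/2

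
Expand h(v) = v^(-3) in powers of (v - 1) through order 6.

h(1) = 1
h′(1) = -3
h′′(1) = 12
h′′′(1) = -60
h^(4)(1) = 360
h^(5)(1) = -2520
h^(6)(1) = 20160
Dividing each by k! gives the coefficients c_0, ..., c_6.

28*(v - 1)^6 - 21*(v - 1)^5 + 15*(v - 1)^4 - 10*(v - 1)^3 + 6*(v - 1)^2 - 3*(v - 1) + 1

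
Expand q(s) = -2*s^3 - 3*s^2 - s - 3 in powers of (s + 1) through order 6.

[(s + 1)^0] = -3;  [(s + 1)^1] = -1;  [(s + 1)^2] = 3;  [(s + 1)^3] = -2;  [(s + 1)^4] = 0;  [(s + 1)^5] = 0;  [(s + 1)^6] = 0.

-2*(s + 1)^3 + 3*(s + 1)^2 - (s + 1) - 3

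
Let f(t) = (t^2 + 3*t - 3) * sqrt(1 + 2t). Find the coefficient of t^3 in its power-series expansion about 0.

-2

Multiply each power in the prefactor through the base expansion.
f(0) = -3
f′(0) = 0
f′′(0) = 11
f′′′(0) = -12
Then c_k = f^(k)(0)/k! gives each Taylor coefficient.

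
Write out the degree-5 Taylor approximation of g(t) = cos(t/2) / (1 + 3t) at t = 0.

-30673*t^5/128 + 30673*t^4/384 - 213*t^3/8 + 71*t^2/8 - 3*t + 1

Multiply the two series term by term and collect like powers.
g(0) = 1
g′(0) = -3
g′′(0) = 71/4
g′′′(0) = -639/4
g^(4)(0) = 30673/16
g^(5)(0) = -460095/16
The Taylor polynomial is Σ g^(k)(0)/k! · t^k.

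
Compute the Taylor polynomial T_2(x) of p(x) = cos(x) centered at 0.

p(0) = 1
p′(0) = 0
p′′(0) = -1

1 - x^2/2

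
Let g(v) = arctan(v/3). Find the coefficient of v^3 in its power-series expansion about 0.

-1/81

[v^0] = 0;  [v^1] = 1/3;  [v^2] = 0;  [v^3] = -1/81.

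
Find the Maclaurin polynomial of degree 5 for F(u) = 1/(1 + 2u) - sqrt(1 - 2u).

-249*u^5/8 + 133*u^4/8 - 15*u^3/2 + 9*u^2/2 - u

Expand each term separately and add.
F(0) = 0
F′(0) = -1
F′′(0) = 9
F′′′(0) = -45
F^(4)(0) = 399
F^(5)(0) = -3735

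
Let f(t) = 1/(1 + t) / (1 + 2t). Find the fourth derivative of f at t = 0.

Expand each factor separately, then convolve coefficients.
From the series, [t^4] f = 31; multiply by 4! = 24 to get 744.

744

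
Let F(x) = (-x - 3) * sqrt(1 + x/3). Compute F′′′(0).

Shift and add copies of the series according to the polynomial's terms.
From the series, [x^3] F = 1/144; multiply by 3! = 6 to get 1/24.

1/24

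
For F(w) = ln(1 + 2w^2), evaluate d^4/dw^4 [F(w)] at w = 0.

The coefficient of w^4 in the expansion is -2, so F^(4)(0) = 4! * (-2) = -48.

-48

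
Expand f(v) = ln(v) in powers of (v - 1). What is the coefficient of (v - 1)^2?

-1/2

f(1) = 0
f′(1) = 1
f′′(1) = -1
Dividing each by k! gives the coefficients c_0, ..., c_2.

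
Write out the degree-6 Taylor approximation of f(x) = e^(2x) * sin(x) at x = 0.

11*x^6/180 + 41*x^5/120 + x^4 + 11*x^3/6 + 2*x^2 + x

Multiply the two series term by term and collect like powers.
f(0) = 0
f′(0) = 1
f′′(0) = 4
f′′′(0) = 11
f^(4)(0) = 24
f^(5)(0) = 41
f^(6)(0) = 44
Dividing each by k! gives the coefficients c_0, ..., c_6.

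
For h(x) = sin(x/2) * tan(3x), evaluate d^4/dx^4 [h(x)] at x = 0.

Multiply the two series term by term and collect like powers.
The coefficient of x^4 in the expansion is 71/16, so h^(4)(0) = 4! * (71/16) = 213/2.

213/2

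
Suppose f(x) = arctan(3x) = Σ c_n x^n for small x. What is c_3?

f(0) = 0
f′(0) = 3
f′′(0) = 0
f′′′(0) = -54
Then c_k = f^(k)(0)/k! gives each Taylor coefficient.

-9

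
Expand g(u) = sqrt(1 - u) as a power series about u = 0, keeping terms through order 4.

-5*u^4/128 - u^3/16 - u^2/8 - u/2 + 1

[u^0] = 1;  [u^1] = -1/2;  [u^2] = -1/8;  [u^3] = -1/16;  [u^4] = -5/128.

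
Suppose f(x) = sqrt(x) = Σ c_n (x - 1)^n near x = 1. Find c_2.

-1/8

[(x - 1)^0] = 1;  [(x - 1)^1] = 1/2;  [(x - 1)^2] = -1/8.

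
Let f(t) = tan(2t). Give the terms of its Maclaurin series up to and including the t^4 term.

8*t^3/3 + 2*t

[t^0] = 0;  [t^1] = 2;  [t^2] = 0;  [t^3] = 8/3;  [t^4] = 0.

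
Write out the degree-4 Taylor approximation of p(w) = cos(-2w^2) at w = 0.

p(0) = 1
p′(0) = 0
p′′(0) = 0
p′′′(0) = 0
p^(4)(0) = -48
Dividing each by k! gives the coefficients c_0, ..., c_4.

1 - 2*w^4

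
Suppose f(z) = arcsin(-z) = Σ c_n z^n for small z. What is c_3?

f(0) = 0
f′(0) = -1
f′′(0) = 0
f′′′(0) = -1

-1/6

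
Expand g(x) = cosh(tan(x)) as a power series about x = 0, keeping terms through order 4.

3*x^4/8 + x^2/2 + 1

Substitute the inner expansion into the outer series and collect powers.
g(0) = 1
g′(0) = 0
g′′(0) = 1
g′′′(0) = 0
g^(4)(0) = 9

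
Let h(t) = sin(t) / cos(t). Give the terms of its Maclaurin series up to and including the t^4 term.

t^3/3 + t

Write the quotient as an unknown series and match coefficients against numerator = denominator · series.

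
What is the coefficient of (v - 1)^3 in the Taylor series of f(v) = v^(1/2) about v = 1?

f(1) = 1
f′(1) = 1/2
f′′(1) = -1/4
f′′′(1) = 3/8
So c_3 = f′′′(1)/3! = 1/16.

1/16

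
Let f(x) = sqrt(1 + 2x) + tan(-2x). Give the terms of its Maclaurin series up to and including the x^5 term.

-407*x^5/120 - 5*x^4/8 - 13*x^3/6 - x^2/2 - x + 1

Combine the two series term by term.
f(0) = 1
f′(0) = -1
f′′(0) = -1
f′′′(0) = -13
f^(4)(0) = -15
f^(5)(0) = -407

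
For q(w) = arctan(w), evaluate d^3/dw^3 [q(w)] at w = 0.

From the series, [w^3] q = -1/3; multiply by 3! = 6 to get -2.

-2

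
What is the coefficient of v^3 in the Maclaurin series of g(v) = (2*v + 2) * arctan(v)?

-2/3

Distribute the polynomial across the series and collect like powers.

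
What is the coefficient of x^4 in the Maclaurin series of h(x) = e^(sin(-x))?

-1/8

Compose series: expand the inner function first, then feed it into the outer expansion.
h(0) = 1
h′(0) = -1
h′′(0) = 1
h′′′(0) = 0
h^(4)(0) = -3
So c_4 = h^(4)(0)/4! = -1/8.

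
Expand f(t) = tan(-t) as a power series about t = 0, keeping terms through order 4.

-t^3/3 - t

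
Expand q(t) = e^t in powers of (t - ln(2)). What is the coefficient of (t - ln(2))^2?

1

Apply the Taylor formula c_k = f^(k)(a)/k!.
[(t - ln(2))^0] = 2;  [(t - ln(2))^1] = 2;  [(t - ln(2))^2] = 1.
So c_2 = q′′(ln(2))/2! = 1.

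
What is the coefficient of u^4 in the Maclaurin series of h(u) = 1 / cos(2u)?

10/3

Divide the numerator series by the denominator series (power-series long division).
[u^0] = 1;  [u^1] = 0;  [u^2] = 2;  [u^3] = 0;  [u^4] = 10/3.
So c_4 = h^(4)(0)/4! = 10/3.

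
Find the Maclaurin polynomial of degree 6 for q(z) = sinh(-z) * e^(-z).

Write out both Maclaurin series and multiply, keeping only the needed powers.

2*z^6/45 - 2*z^5/15 + z^4/3 - 2*z^3/3 + z^2 - z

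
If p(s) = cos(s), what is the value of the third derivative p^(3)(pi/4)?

Differentiate repeatedly and evaluate at the center.
From the series, [(s - pi/4)^3] p = sqrt(2)/12; multiply by 3! = 6 to get sqrt(2)/2.

sqrt(2)/2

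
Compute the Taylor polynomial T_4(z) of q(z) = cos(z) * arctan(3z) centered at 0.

-21*z^3/2 + 3*z

Multiply the two series term by term and collect like powers.
q(0) = 0
q′(0) = 3
q′′(0) = 0
q′′′(0) = -63
q^(4)(0) = 0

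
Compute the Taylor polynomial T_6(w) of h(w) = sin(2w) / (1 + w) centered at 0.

Expand each factor separately, then convolve coefficients.
h(0) = 0
h′(0) = 2
h′′(0) = -4
h′′′(0) = 4
h^(4)(0) = -16
h^(5)(0) = 112
h^(6)(0) = -672
The Taylor polynomial is Σ h^(k)(0)/k! · w^k.

-14*w^6/15 + 14*w^5/15 - 2*w^4/3 + 2*w^3/3 - 2*w^2 + 2*w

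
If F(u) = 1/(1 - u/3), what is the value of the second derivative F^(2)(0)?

Differentiate repeatedly and evaluate at the center.
From the series, [u^2] F = 1/9; multiply by 2! = 2 to get 2/9.

2/9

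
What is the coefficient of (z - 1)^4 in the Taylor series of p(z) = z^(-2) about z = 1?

5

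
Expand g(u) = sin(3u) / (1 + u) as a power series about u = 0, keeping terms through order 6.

Take the Cauchy product of the two expansions.

-21*u^6/40 + 21*u^5/40 + 3*u^4/2 - 3*u^3/2 - 3*u^2 + 3*u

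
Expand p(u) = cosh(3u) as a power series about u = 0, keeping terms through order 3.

9*u^2/2 + 1

Use the known series and substitute for the argument.
[u^0] = 1;  [u^1] = 0;  [u^2] = 9/2;  [u^3] = 0.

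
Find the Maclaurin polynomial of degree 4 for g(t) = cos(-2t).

Differentiate repeatedly and evaluate at the center.
[t^0] = 1;  [t^1] = 0;  [t^2] = -2;  [t^3] = 0;  [t^4] = 2/3.

2*t^4/3 - 2*t^2 + 1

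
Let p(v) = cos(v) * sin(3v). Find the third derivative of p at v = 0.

Take the Cauchy product of the two expansions.
The coefficient of v^3 in the expansion is -6, so p′′′(0) = 3! * (-6) = -36.

-36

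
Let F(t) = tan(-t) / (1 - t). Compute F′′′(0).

Take the Cauchy product of the two expansions.
From the series, [t^3] F = -4/3; multiply by 3! = 6 to get -8.

-8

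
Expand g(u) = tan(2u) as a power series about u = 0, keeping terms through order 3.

g(0) = 0
g′(0) = 2
g′′(0) = 0
g′′′(0) = 16

8*u^3/3 + 2*u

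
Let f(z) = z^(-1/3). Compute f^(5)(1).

-3640/243

The coefficient of (z - 1)^5 in the expansion is -91/729, so f^(5)(1) = 5! * (-91/729) = -3640/243.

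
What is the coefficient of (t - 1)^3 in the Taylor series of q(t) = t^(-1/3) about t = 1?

-14/81

q(1) = 1
q′(1) = -1/3
q′′(1) = 4/9
q′′′(1) = -28/27
So c_3 = q′′′(1)/3! = -14/81.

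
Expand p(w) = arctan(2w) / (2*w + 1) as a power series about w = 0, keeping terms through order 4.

Multiply the numerator's expansion by the denominator's geometric series.
[w^0] = 0;  [w^1] = 2;  [w^2] = -4;  [w^3] = 16/3;  [w^4] = -32/3.

-32*w^4/3 + 16*w^3/3 - 4*w^2 + 2*w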